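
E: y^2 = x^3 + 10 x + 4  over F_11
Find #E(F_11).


For each x in F_11, count y with y^2 = x^3 + 10 x + 4 mod 11:
  x = 0: RHS = 4, y in [2, 9]  -> 2 point(s)
  x = 1: RHS = 4, y in [2, 9]  -> 2 point(s)
  x = 4: RHS = 9, y in [3, 8]  -> 2 point(s)
  x = 5: RHS = 3, y in [5, 6]  -> 2 point(s)
  x = 6: RHS = 5, y in [4, 7]  -> 2 point(s)
  x = 9: RHS = 9, y in [3, 8]  -> 2 point(s)
  x = 10: RHS = 4, y in [2, 9]  -> 2 point(s)
Affine points: 14. Add the point at infinity: total = 15.

#E(F_11) = 15


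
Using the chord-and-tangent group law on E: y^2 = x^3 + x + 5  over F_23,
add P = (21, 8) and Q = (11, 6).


P != Q, so use the chord formula.
s = (y2 - y1) / (x2 - x1) = (21) / (13) mod 23 = 14
x3 = s^2 - x1 - x2 mod 23 = 14^2 - 21 - 11 = 3
y3 = s (x1 - x3) - y1 mod 23 = 14 * (21 - 3) - 8 = 14

P + Q = (3, 14)


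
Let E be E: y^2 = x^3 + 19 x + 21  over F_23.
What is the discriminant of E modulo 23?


4 a^3 + 27 b^2 = 4*19^3 + 27*21^2 = 27436 + 11907 = 39343
Delta = -16 * (39343) = -629488
Delta mod 23 = 22

Delta = 22 (mod 23)


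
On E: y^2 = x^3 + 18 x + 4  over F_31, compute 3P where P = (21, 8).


k = 3 = 11_2 (binary, LSB first: 11)
Double-and-add from P = (21, 8):
  bit 0 = 1: acc = O + (21, 8) = (21, 8)
  bit 1 = 1: acc = (21, 8) + (28, 4) = (7, 15)

3P = (7, 15)


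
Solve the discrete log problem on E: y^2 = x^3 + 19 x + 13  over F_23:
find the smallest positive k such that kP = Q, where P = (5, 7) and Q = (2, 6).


Enumerate multiples of P until we hit Q = (2, 6):
  1P = (5, 7)
  2P = (21, 17)
  3P = (15, 4)
  4P = (7, 12)
  5P = (0, 17)
  6P = (22, 4)
  7P = (2, 6)
Match found at i = 7.

k = 7


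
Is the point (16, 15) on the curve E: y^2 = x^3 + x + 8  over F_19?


Check whether y^2 = x^3 + 1 x + 8 (mod 19) for (x, y) = (16, 15).
LHS: y^2 = 15^2 mod 19 = 16
RHS: x^3 + 1 x + 8 = 16^3 + 1*16 + 8 mod 19 = 16
LHS = RHS

Yes, on the curve


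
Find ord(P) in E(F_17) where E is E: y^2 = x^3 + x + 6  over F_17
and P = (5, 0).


Compute successive multiples of P until we hit O:
  1P = (5, 0)
  2P = O

ord(P) = 2


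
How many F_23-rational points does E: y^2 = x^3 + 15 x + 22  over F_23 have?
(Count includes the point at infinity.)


For each x in F_23, count y with y^2 = x^3 + 15 x + 22 mod 23:
  x = 3: RHS = 2, y in [5, 18]  -> 2 point(s)
  x = 4: RHS = 8, y in [10, 13]  -> 2 point(s)
  x = 6: RHS = 6, y in [11, 12]  -> 2 point(s)
  x = 9: RHS = 12, y in [9, 14]  -> 2 point(s)
  x = 11: RHS = 0, y in [0]  -> 1 point(s)
  x = 14: RHS = 9, y in [3, 20]  -> 2 point(s)
  x = 18: RHS = 6, y in [11, 12]  -> 2 point(s)
  x = 19: RHS = 13, y in [6, 17]  -> 2 point(s)
  x = 22: RHS = 6, y in [11, 12]  -> 2 point(s)
Affine points: 17. Add the point at infinity: total = 18.

#E(F_23) = 18


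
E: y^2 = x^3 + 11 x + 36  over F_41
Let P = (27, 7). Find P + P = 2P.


Doubling: s = (3 x1^2 + a) / (2 y1)
s = (3*27^2 + 11) / (2*7) mod 41 = 34
x3 = s^2 - 2 x1 mod 41 = 34^2 - 2*27 = 36
y3 = s (x1 - x3) - y1 mod 41 = 34 * (27 - 36) - 7 = 15

2P = (36, 15)


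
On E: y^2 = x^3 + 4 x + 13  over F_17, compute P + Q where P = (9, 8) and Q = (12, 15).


P != Q, so use the chord formula.
s = (y2 - y1) / (x2 - x1) = (7) / (3) mod 17 = 8
x3 = s^2 - x1 - x2 mod 17 = 8^2 - 9 - 12 = 9
y3 = s (x1 - x3) - y1 mod 17 = 8 * (9 - 9) - 8 = 9

P + Q = (9, 9)


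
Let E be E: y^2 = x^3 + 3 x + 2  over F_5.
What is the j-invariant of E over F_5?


Delta = -16(4 a^3 + 27 b^2) mod 5 = 4
-1728 * (4 a)^3 = -1728 * (4*3)^3 mod 5 = 1
j = 1 * 4^(-1) mod 5 = 4

j = 4 (mod 5)


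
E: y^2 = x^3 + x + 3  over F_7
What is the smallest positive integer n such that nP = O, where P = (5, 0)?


Compute successive multiples of P until we hit O:
  1P = (5, 0)
  2P = O

ord(P) = 2


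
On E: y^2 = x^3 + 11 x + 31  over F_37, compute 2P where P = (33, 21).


k = 2 = 10_2 (binary, LSB first: 01)
Double-and-add from P = (33, 21):
  bit 0 = 0: acc unchanged = O
  bit 1 = 1: acc = O + (17, 5) = (17, 5)

2P = (17, 5)


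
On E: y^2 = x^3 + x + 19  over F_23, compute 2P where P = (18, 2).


Doubling: s = (3 x1^2 + a) / (2 y1)
s = (3*18^2 + 1) / (2*2) mod 23 = 19
x3 = s^2 - 2 x1 mod 23 = 19^2 - 2*18 = 3
y3 = s (x1 - x3) - y1 mod 23 = 19 * (18 - 3) - 2 = 7

2P = (3, 7)


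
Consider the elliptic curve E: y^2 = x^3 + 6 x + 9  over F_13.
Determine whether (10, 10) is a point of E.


Check whether y^2 = x^3 + 6 x + 9 (mod 13) for (x, y) = (10, 10).
LHS: y^2 = 10^2 mod 13 = 9
RHS: x^3 + 6 x + 9 = 10^3 + 6*10 + 9 mod 13 = 3
LHS != RHS

No, not on the curve


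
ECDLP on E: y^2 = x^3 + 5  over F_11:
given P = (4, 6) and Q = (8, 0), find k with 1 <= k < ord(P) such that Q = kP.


Enumerate multiples of P until we hit Q = (8, 0):
  1P = (4, 6)
  2P = (8, 0)
Match found at i = 2.

k = 2


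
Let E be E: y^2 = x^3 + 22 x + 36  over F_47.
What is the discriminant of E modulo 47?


4 a^3 + 27 b^2 = 4*22^3 + 27*36^2 = 42592 + 34992 = 77584
Delta = -16 * (77584) = -1241344
Delta mod 47 = 20

Delta = 20 (mod 47)


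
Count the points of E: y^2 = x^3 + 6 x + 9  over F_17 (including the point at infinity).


For each x in F_17, count y with y^2 = x^3 + 6 x + 9 mod 17:
  x = 0: RHS = 9, y in [3, 14]  -> 2 point(s)
  x = 1: RHS = 16, y in [4, 13]  -> 2 point(s)
  x = 8: RHS = 8, y in [5, 12]  -> 2 point(s)
  x = 10: RHS = 15, y in [7, 10]  -> 2 point(s)
  x = 14: RHS = 15, y in [7, 10]  -> 2 point(s)
  x = 16: RHS = 2, y in [6, 11]  -> 2 point(s)
Affine points: 12. Add the point at infinity: total = 13.

#E(F_17) = 13


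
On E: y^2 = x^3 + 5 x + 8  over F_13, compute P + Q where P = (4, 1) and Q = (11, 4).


P != Q, so use the chord formula.
s = (y2 - y1) / (x2 - x1) = (3) / (7) mod 13 = 6
x3 = s^2 - x1 - x2 mod 13 = 6^2 - 4 - 11 = 8
y3 = s (x1 - x3) - y1 mod 13 = 6 * (4 - 8) - 1 = 1

P + Q = (8, 1)


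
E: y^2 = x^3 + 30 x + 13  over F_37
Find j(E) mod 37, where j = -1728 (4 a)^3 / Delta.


Delta = -16(4 a^3 + 27 b^2) mod 37 = 4
-1728 * (4 a)^3 = -1728 * (4*30)^3 mod 37 = 27
j = 27 * 4^(-1) mod 37 = 16

j = 16 (mod 37)


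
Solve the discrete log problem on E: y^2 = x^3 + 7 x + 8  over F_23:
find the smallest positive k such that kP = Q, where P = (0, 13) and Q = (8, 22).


Enumerate multiples of P until we hit Q = (8, 22):
  1P = (0, 13)
  2P = (8, 22)
Match found at i = 2.

k = 2


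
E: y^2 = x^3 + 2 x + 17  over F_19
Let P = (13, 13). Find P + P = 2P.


Doubling: s = (3 x1^2 + a) / (2 y1)
s = (3*13^2 + 2) / (2*13) mod 19 = 13
x3 = s^2 - 2 x1 mod 19 = 13^2 - 2*13 = 10
y3 = s (x1 - x3) - y1 mod 19 = 13 * (13 - 10) - 13 = 7

2P = (10, 7)


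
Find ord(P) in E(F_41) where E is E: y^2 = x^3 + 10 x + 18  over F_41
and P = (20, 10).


Compute successive multiples of P until we hit O:
  1P = (20, 10)
  2P = (2, 13)
  3P = (27, 39)
  4P = (12, 29)
  5P = (14, 27)
  6P = (23, 19)
  7P = (7, 29)
  8P = (37, 18)
  ... (continuing to 38P)
  38P = O

ord(P) = 38


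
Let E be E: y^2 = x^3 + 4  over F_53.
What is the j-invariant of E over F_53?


Delta = -16(4 a^3 + 27 b^2) mod 53 = 31
-1728 * (4 a)^3 = -1728 * (4*0)^3 mod 53 = 0
j = 0 * 31^(-1) mod 53 = 0

j = 0 (mod 53)


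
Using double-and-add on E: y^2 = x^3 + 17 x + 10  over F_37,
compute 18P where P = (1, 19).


k = 18 = 10010_2 (binary, LSB first: 01001)
Double-and-add from P = (1, 19):
  bit 0 = 0: acc unchanged = O
  bit 1 = 1: acc = O + (28, 33) = (28, 33)
  bit 2 = 0: acc unchanged = (28, 33)
  bit 3 = 0: acc unchanged = (28, 33)
  bit 4 = 1: acc = (28, 33) + (10, 12) = (24, 21)

18P = (24, 21)


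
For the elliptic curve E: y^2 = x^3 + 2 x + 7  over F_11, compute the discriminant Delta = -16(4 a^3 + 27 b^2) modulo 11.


4 a^3 + 27 b^2 = 4*2^3 + 27*7^2 = 32 + 1323 = 1355
Delta = -16 * (1355) = -21680
Delta mod 11 = 1

Delta = 1 (mod 11)


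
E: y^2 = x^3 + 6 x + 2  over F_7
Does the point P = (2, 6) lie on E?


Check whether y^2 = x^3 + 6 x + 2 (mod 7) for (x, y) = (2, 6).
LHS: y^2 = 6^2 mod 7 = 1
RHS: x^3 + 6 x + 2 = 2^3 + 6*2 + 2 mod 7 = 1
LHS = RHS

Yes, on the curve


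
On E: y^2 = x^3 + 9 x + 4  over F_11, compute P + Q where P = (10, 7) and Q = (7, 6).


P != Q, so use the chord formula.
s = (y2 - y1) / (x2 - x1) = (10) / (8) mod 11 = 4
x3 = s^2 - x1 - x2 mod 11 = 4^2 - 10 - 7 = 10
y3 = s (x1 - x3) - y1 mod 11 = 4 * (10 - 10) - 7 = 4

P + Q = (10, 4)


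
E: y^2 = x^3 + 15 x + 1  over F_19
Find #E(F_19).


For each x in F_19, count y with y^2 = x^3 + 15 x + 1 mod 19:
  x = 0: RHS = 1, y in [1, 18]  -> 2 point(s)
  x = 1: RHS = 17, y in [6, 13]  -> 2 point(s)
  x = 2: RHS = 1, y in [1, 18]  -> 2 point(s)
  x = 3: RHS = 16, y in [4, 15]  -> 2 point(s)
  x = 4: RHS = 11, y in [7, 12]  -> 2 point(s)
  x = 5: RHS = 11, y in [7, 12]  -> 2 point(s)
  x = 8: RHS = 6, y in [5, 14]  -> 2 point(s)
  x = 10: RHS = 11, y in [7, 12]  -> 2 point(s)
  x = 12: RHS = 9, y in [3, 16]  -> 2 point(s)
  x = 16: RHS = 5, y in [9, 10]  -> 2 point(s)
  x = 17: RHS = 1, y in [1, 18]  -> 2 point(s)
  x = 18: RHS = 4, y in [2, 17]  -> 2 point(s)
Affine points: 24. Add the point at infinity: total = 25.

#E(F_19) = 25


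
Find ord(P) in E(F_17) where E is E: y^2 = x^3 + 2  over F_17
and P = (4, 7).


Compute successive multiples of P until we hit O:
  1P = (4, 7)
  2P = (10, 4)
  3P = (16, 16)
  4P = (5, 5)
  5P = (12, 9)
  6P = (0, 11)
  7P = (14, 3)
  8P = (8, 15)
  ... (continuing to 18P)
  18P = O

ord(P) = 18


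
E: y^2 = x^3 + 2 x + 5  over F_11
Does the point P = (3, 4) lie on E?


Check whether y^2 = x^3 + 2 x + 5 (mod 11) for (x, y) = (3, 4).
LHS: y^2 = 4^2 mod 11 = 5
RHS: x^3 + 2 x + 5 = 3^3 + 2*3 + 5 mod 11 = 5
LHS = RHS

Yes, on the curve


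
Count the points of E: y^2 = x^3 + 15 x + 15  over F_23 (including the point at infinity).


For each x in F_23, count y with y^2 = x^3 + 15 x + 15 mod 23:
  x = 1: RHS = 8, y in [10, 13]  -> 2 point(s)
  x = 3: RHS = 18, y in [8, 15]  -> 2 point(s)
  x = 4: RHS = 1, y in [1, 22]  -> 2 point(s)
  x = 5: RHS = 8, y in [10, 13]  -> 2 point(s)
  x = 7: RHS = 3, y in [7, 16]  -> 2 point(s)
  x = 8: RHS = 3, y in [7, 16]  -> 2 point(s)
  x = 11: RHS = 16, y in [4, 19]  -> 2 point(s)
  x = 14: RHS = 2, y in [5, 18]  -> 2 point(s)
  x = 15: RHS = 4, y in [2, 21]  -> 2 point(s)
  x = 16: RHS = 4, y in [2, 21]  -> 2 point(s)
  x = 17: RHS = 8, y in [10, 13]  -> 2 point(s)
  x = 19: RHS = 6, y in [11, 12]  -> 2 point(s)
  x = 20: RHS = 12, y in [9, 14]  -> 2 point(s)
  x = 21: RHS = 0, y in [0]  -> 1 point(s)
Affine points: 27. Add the point at infinity: total = 28.

#E(F_23) = 28


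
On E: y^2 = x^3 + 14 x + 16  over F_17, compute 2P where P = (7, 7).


Doubling: s = (3 x1^2 + a) / (2 y1)
s = (3*7^2 + 14) / (2*7) mod 17 = 3
x3 = s^2 - 2 x1 mod 17 = 3^2 - 2*7 = 12
y3 = s (x1 - x3) - y1 mod 17 = 3 * (7 - 12) - 7 = 12

2P = (12, 12)


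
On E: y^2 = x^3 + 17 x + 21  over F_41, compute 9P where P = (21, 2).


k = 9 = 1001_2 (binary, LSB first: 1001)
Double-and-add from P = (21, 2):
  bit 0 = 1: acc = O + (21, 2) = (21, 2)
  bit 1 = 0: acc unchanged = (21, 2)
  bit 2 = 0: acc unchanged = (21, 2)
  bit 3 = 1: acc = (21, 2) + (7, 27) = (21, 39)

9P = (21, 39)


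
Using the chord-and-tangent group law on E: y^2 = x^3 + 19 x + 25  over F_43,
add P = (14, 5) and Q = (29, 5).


P != Q, so use the chord formula.
s = (y2 - y1) / (x2 - x1) = (0) / (15) mod 43 = 0
x3 = s^2 - x1 - x2 mod 43 = 0^2 - 14 - 29 = 0
y3 = s (x1 - x3) - y1 mod 43 = 0 * (14 - 0) - 5 = 38

P + Q = (0, 38)


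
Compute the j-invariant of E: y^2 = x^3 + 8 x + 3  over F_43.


Delta = -16(4 a^3 + 27 b^2) mod 43 = 23
-1728 * (4 a)^3 = -1728 * (4*8)^3 mod 43 = 27
j = 27 * 23^(-1) mod 43 = 18

j = 18 (mod 43)


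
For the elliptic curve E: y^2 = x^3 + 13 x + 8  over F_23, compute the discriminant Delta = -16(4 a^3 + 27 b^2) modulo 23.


4 a^3 + 27 b^2 = 4*13^3 + 27*8^2 = 8788 + 1728 = 10516
Delta = -16 * (10516) = -168256
Delta mod 23 = 12

Delta = 12 (mod 23)


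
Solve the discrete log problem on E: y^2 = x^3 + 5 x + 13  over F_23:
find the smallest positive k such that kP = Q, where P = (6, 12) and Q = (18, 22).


Enumerate multiples of P until we hit Q = (18, 22):
  1P = (6, 12)
  2P = (15, 6)
  3P = (5, 18)
  4P = (2, 10)
  5P = (21, 15)
  6P = (8, 6)
  7P = (18, 1)
  8P = (0, 17)
  9P = (3, 20)
  10P = (16, 7)
  11P = (7, 0)
  12P = (16, 16)
  13P = (3, 3)
  14P = (0, 6)
  15P = (18, 22)
Match found at i = 15.

k = 15


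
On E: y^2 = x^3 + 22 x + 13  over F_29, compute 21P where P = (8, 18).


k = 21 = 10101_2 (binary, LSB first: 10101)
Double-and-add from P = (8, 18):
  bit 0 = 1: acc = O + (8, 18) = (8, 18)
  bit 1 = 0: acc unchanged = (8, 18)
  bit 2 = 1: acc = (8, 18) + (23, 10) = (22, 3)
  bit 3 = 0: acc unchanged = (22, 3)
  bit 4 = 1: acc = (22, 3) + (15, 8) = (15, 21)

21P = (15, 21)


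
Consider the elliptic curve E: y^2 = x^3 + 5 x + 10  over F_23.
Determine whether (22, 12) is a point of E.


Check whether y^2 = x^3 + 5 x + 10 (mod 23) for (x, y) = (22, 12).
LHS: y^2 = 12^2 mod 23 = 6
RHS: x^3 + 5 x + 10 = 22^3 + 5*22 + 10 mod 23 = 4
LHS != RHS

No, not on the curve


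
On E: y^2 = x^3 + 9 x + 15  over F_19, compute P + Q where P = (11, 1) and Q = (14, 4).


P != Q, so use the chord formula.
s = (y2 - y1) / (x2 - x1) = (3) / (3) mod 19 = 1
x3 = s^2 - x1 - x2 mod 19 = 1^2 - 11 - 14 = 14
y3 = s (x1 - x3) - y1 mod 19 = 1 * (11 - 14) - 1 = 15

P + Q = (14, 15)


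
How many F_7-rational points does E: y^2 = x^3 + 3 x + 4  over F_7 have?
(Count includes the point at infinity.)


For each x in F_7, count y with y^2 = x^3 + 3 x + 4 mod 7:
  x = 0: RHS = 4, y in [2, 5]  -> 2 point(s)
  x = 1: RHS = 1, y in [1, 6]  -> 2 point(s)
  x = 2: RHS = 4, y in [2, 5]  -> 2 point(s)
  x = 5: RHS = 4, y in [2, 5]  -> 2 point(s)
  x = 6: RHS = 0, y in [0]  -> 1 point(s)
Affine points: 9. Add the point at infinity: total = 10.

#E(F_7) = 10


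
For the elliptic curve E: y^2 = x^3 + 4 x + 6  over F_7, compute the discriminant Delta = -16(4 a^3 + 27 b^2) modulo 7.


4 a^3 + 27 b^2 = 4*4^3 + 27*6^2 = 256 + 972 = 1228
Delta = -16 * (1228) = -19648
Delta mod 7 = 1

Delta = 1 (mod 7)


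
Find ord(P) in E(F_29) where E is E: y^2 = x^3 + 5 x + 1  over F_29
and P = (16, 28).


Compute successive multiples of P until we hit O:
  1P = (16, 28)
  2P = (22, 0)
  3P = (16, 1)
  4P = O

ord(P) = 4


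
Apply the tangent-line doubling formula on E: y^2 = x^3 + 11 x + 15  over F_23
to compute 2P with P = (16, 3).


Doubling: s = (3 x1^2 + a) / (2 y1)
s = (3*16^2 + 11) / (2*3) mod 23 = 11
x3 = s^2 - 2 x1 mod 23 = 11^2 - 2*16 = 20
y3 = s (x1 - x3) - y1 mod 23 = 11 * (16 - 20) - 3 = 22

2P = (20, 22)


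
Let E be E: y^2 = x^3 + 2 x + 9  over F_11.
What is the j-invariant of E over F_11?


Delta = -16(4 a^3 + 27 b^2) mod 11 = 4
-1728 * (4 a)^3 = -1728 * (4*2)^3 mod 11 = 5
j = 5 * 4^(-1) mod 11 = 4

j = 4 (mod 11)


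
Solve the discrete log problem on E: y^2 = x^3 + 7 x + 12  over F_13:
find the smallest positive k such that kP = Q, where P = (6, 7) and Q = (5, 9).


Enumerate multiples of P until we hit Q = (5, 9):
  1P = (6, 7)
  2P = (5, 4)
  3P = (11, 4)
  4P = (0, 5)
  5P = (10, 9)
  6P = (7, 12)
  7P = (12, 2)
  8P = (4, 0)
  9P = (12, 11)
  10P = (7, 1)
  11P = (10, 4)
  12P = (0, 8)
  13P = (11, 9)
  14P = (5, 9)
Match found at i = 14.

k = 14


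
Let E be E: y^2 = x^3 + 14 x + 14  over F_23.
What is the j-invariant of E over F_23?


Delta = -16(4 a^3 + 27 b^2) mod 23 = 3
-1728 * (4 a)^3 = -1728 * (4*14)^3 mod 23 = 13
j = 13 * 3^(-1) mod 23 = 12

j = 12 (mod 23)


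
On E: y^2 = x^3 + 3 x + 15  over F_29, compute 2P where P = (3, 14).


Doubling: s = (3 x1^2 + a) / (2 y1)
s = (3*3^2 + 3) / (2*14) mod 29 = 28
x3 = s^2 - 2 x1 mod 29 = 28^2 - 2*3 = 24
y3 = s (x1 - x3) - y1 mod 29 = 28 * (3 - 24) - 14 = 7

2P = (24, 7)


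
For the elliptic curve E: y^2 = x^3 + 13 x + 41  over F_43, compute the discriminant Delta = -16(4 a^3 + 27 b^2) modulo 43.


4 a^3 + 27 b^2 = 4*13^3 + 27*41^2 = 8788 + 45387 = 54175
Delta = -16 * (54175) = -866800
Delta mod 43 = 37

Delta = 37 (mod 43)


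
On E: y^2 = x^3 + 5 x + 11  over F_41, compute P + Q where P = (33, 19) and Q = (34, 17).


P != Q, so use the chord formula.
s = (y2 - y1) / (x2 - x1) = (39) / (1) mod 41 = 39
x3 = s^2 - x1 - x2 mod 41 = 39^2 - 33 - 34 = 19
y3 = s (x1 - x3) - y1 mod 41 = 39 * (33 - 19) - 19 = 35

P + Q = (19, 35)


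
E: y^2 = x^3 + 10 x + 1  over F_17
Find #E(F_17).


For each x in F_17, count y with y^2 = x^3 + 10 x + 1 mod 17:
  x = 0: RHS = 1, y in [1, 16]  -> 2 point(s)
  x = 8: RHS = 15, y in [7, 10]  -> 2 point(s)
  x = 9: RHS = 4, y in [2, 15]  -> 2 point(s)
  x = 10: RHS = 13, y in [8, 9]  -> 2 point(s)
  x = 12: RHS = 13, y in [8, 9]  -> 2 point(s)
  x = 13: RHS = 16, y in [4, 13]  -> 2 point(s)
Affine points: 12. Add the point at infinity: total = 13.

#E(F_17) = 13


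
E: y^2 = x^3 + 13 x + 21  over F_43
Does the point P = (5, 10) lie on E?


Check whether y^2 = x^3 + 13 x + 21 (mod 43) for (x, y) = (5, 10).
LHS: y^2 = 10^2 mod 43 = 14
RHS: x^3 + 13 x + 21 = 5^3 + 13*5 + 21 mod 43 = 39
LHS != RHS

No, not on the curve


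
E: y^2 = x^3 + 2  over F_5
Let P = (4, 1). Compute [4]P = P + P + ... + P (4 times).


k = 4 = 100_2 (binary, LSB first: 001)
Double-and-add from P = (4, 1):
  bit 0 = 0: acc unchanged = O
  bit 1 = 0: acc unchanged = O
  bit 2 = 1: acc = O + (3, 2) = (3, 2)

4P = (3, 2)


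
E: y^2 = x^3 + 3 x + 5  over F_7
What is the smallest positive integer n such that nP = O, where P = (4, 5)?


Compute successive multiples of P until we hit O:
  1P = (4, 5)
  2P = (1, 4)
  3P = (6, 6)
  4P = (6, 1)
  5P = (1, 3)
  6P = (4, 2)
  7P = O

ord(P) = 7


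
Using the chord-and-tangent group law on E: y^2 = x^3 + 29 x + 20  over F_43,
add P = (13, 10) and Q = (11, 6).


P != Q, so use the chord formula.
s = (y2 - y1) / (x2 - x1) = (39) / (41) mod 43 = 2
x3 = s^2 - x1 - x2 mod 43 = 2^2 - 13 - 11 = 23
y3 = s (x1 - x3) - y1 mod 43 = 2 * (13 - 23) - 10 = 13

P + Q = (23, 13)


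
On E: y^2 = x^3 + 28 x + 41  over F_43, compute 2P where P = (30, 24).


Doubling: s = (3 x1^2 + a) / (2 y1)
s = (3*30^2 + 28) / (2*24) mod 43 = 21
x3 = s^2 - 2 x1 mod 43 = 21^2 - 2*30 = 37
y3 = s (x1 - x3) - y1 mod 43 = 21 * (30 - 37) - 24 = 1

2P = (37, 1)


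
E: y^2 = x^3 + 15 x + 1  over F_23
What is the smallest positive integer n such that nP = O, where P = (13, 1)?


Compute successive multiples of P until we hit O:
  1P = (13, 1)
  2P = (15, 6)
  3P = (7, 14)
  4P = (16, 17)
  5P = (2, 4)
  6P = (21, 20)
  7P = (18, 13)
  8P = (18, 10)
  ... (continuing to 15P)
  15P = O

ord(P) = 15


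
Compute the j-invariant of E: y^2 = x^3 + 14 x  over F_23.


Delta = -16(4 a^3 + 27 b^2) mod 23 = 12
-1728 * (4 a)^3 = -1728 * (4*14)^3 mod 23 = 13
j = 13 * 12^(-1) mod 23 = 3

j = 3 (mod 23)


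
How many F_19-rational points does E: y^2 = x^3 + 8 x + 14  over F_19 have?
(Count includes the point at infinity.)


For each x in F_19, count y with y^2 = x^3 + 8 x + 14 mod 19:
  x = 1: RHS = 4, y in [2, 17]  -> 2 point(s)
  x = 2: RHS = 0, y in [0]  -> 1 point(s)
  x = 8: RHS = 1, y in [1, 18]  -> 2 point(s)
  x = 9: RHS = 17, y in [6, 13]  -> 2 point(s)
  x = 10: RHS = 11, y in [7, 12]  -> 2 point(s)
  x = 13: RHS = 16, y in [4, 15]  -> 2 point(s)
  x = 14: RHS = 1, y in [1, 18]  -> 2 point(s)
  x = 16: RHS = 1, y in [1, 18]  -> 2 point(s)
  x = 17: RHS = 9, y in [3, 16]  -> 2 point(s)
  x = 18: RHS = 5, y in [9, 10]  -> 2 point(s)
Affine points: 19. Add the point at infinity: total = 20.

#E(F_19) = 20


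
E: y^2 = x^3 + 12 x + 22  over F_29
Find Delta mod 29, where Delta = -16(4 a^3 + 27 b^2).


4 a^3 + 27 b^2 = 4*12^3 + 27*22^2 = 6912 + 13068 = 19980
Delta = -16 * (19980) = -319680
Delta mod 29 = 16

Delta = 16 (mod 29)


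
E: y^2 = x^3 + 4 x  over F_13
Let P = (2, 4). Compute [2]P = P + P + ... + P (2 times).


k = 2 = 10_2 (binary, LSB first: 01)
Double-and-add from P = (2, 4):
  bit 0 = 0: acc unchanged = O
  bit 1 = 1: acc = O + (0, 0) = (0, 0)

2P = (0, 0)


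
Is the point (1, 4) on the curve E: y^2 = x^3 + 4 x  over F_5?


Check whether y^2 = x^3 + 4 x + 0 (mod 5) for (x, y) = (1, 4).
LHS: y^2 = 4^2 mod 5 = 1
RHS: x^3 + 4 x + 0 = 1^3 + 4*1 + 0 mod 5 = 0
LHS != RHS

No, not on the curve


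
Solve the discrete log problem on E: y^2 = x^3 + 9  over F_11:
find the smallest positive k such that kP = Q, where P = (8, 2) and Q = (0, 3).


Enumerate multiples of P until we hit Q = (0, 3):
  1P = (8, 2)
  2P = (0, 8)
  3P = (7, 0)
  4P = (0, 3)
Match found at i = 4.

k = 4


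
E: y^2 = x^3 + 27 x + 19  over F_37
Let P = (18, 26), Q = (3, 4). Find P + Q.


P != Q, so use the chord formula.
s = (y2 - y1) / (x2 - x1) = (15) / (22) mod 37 = 36
x3 = s^2 - x1 - x2 mod 37 = 36^2 - 18 - 3 = 17
y3 = s (x1 - x3) - y1 mod 37 = 36 * (18 - 17) - 26 = 10

P + Q = (17, 10)


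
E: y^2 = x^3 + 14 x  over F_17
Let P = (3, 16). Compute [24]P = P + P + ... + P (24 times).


k = 24 = 11000_2 (binary, LSB first: 00011)
Double-and-add from P = (3, 16):
  bit 0 = 0: acc unchanged = O
  bit 1 = 0: acc unchanged = O
  bit 2 = 0: acc unchanged = O
  bit 3 = 1: acc = O + (1, 7) = (1, 7)
  bit 4 = 1: acc = (1, 7) + (15, 10) = (2, 11)

24P = (2, 11)


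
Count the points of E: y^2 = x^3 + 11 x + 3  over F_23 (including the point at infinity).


For each x in F_23, count y with y^2 = x^3 + 11 x + 3 mod 23:
  x = 0: RHS = 3, y in [7, 16]  -> 2 point(s)
  x = 6: RHS = 9, y in [3, 20]  -> 2 point(s)
  x = 7: RHS = 9, y in [3, 20]  -> 2 point(s)
  x = 9: RHS = 3, y in [7, 16]  -> 2 point(s)
  x = 10: RHS = 9, y in [3, 20]  -> 2 point(s)
  x = 11: RHS = 6, y in [11, 12]  -> 2 point(s)
  x = 12: RHS = 0, y in [0]  -> 1 point(s)
  x = 14: RHS = 3, y in [7, 16]  -> 2 point(s)
  x = 15: RHS = 1, y in [1, 22]  -> 2 point(s)
  x = 20: RHS = 12, y in [9, 14]  -> 2 point(s)
Affine points: 19. Add the point at infinity: total = 20.

#E(F_23) = 20


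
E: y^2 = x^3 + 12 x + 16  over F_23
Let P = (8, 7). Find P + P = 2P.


Doubling: s = (3 x1^2 + a) / (2 y1)
s = (3*8^2 + 12) / (2*7) mod 23 = 8
x3 = s^2 - 2 x1 mod 23 = 8^2 - 2*8 = 2
y3 = s (x1 - x3) - y1 mod 23 = 8 * (8 - 2) - 7 = 18

2P = (2, 18)


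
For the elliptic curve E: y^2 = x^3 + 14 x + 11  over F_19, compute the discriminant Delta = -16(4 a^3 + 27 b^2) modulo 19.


4 a^3 + 27 b^2 = 4*14^3 + 27*11^2 = 10976 + 3267 = 14243
Delta = -16 * (14243) = -227888
Delta mod 19 = 17

Delta = 17 (mod 19)


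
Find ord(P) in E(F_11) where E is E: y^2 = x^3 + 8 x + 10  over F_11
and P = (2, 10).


Compute successive multiples of P until we hit O:
  1P = (2, 10)
  2P = (8, 6)
  3P = (10, 10)
  4P = (10, 1)
  5P = (8, 5)
  6P = (2, 1)
  7P = O

ord(P) = 7


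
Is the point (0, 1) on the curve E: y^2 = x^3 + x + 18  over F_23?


Check whether y^2 = x^3 + 1 x + 18 (mod 23) for (x, y) = (0, 1).
LHS: y^2 = 1^2 mod 23 = 1
RHS: x^3 + 1 x + 18 = 0^3 + 1*0 + 18 mod 23 = 18
LHS != RHS

No, not on the curve


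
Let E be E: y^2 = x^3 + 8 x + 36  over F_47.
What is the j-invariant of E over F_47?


Delta = -16(4 a^3 + 27 b^2) mod 47 = 30
-1728 * (4 a)^3 = -1728 * (4*8)^3 mod 47 = 5
j = 5 * 30^(-1) mod 47 = 8

j = 8 (mod 47)


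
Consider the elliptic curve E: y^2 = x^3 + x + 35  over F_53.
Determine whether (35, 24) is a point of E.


Check whether y^2 = x^3 + 1 x + 35 (mod 53) for (x, y) = (35, 24).
LHS: y^2 = 24^2 mod 53 = 46
RHS: x^3 + 1 x + 35 = 35^3 + 1*35 + 35 mod 53 = 15
LHS != RHS

No, not on the curve


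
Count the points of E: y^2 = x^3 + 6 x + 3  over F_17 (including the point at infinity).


For each x in F_17, count y with y^2 = x^3 + 6 x + 3 mod 17:
  x = 6: RHS = 0, y in [0]  -> 1 point(s)
  x = 8: RHS = 2, y in [6, 11]  -> 2 point(s)
  x = 9: RHS = 4, y in [2, 15]  -> 2 point(s)
  x = 10: RHS = 9, y in [3, 14]  -> 2 point(s)
  x = 12: RHS = 1, y in [1, 16]  -> 2 point(s)
  x = 13: RHS = 0, y in [0]  -> 1 point(s)
  x = 14: RHS = 9, y in [3, 14]  -> 2 point(s)
  x = 15: RHS = 0, y in [0]  -> 1 point(s)
  x = 16: RHS = 13, y in [8, 9]  -> 2 point(s)
Affine points: 15. Add the point at infinity: total = 16.

#E(F_17) = 16


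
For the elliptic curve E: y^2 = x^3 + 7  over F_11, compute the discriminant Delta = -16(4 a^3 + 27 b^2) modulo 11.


4 a^3 + 27 b^2 = 4*0^3 + 27*7^2 = 0 + 1323 = 1323
Delta = -16 * (1323) = -21168
Delta mod 11 = 7

Delta = 7 (mod 11)


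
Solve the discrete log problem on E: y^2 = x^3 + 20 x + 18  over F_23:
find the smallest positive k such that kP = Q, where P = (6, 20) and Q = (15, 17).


Enumerate multiples of P until we hit Q = (15, 17):
  1P = (6, 20)
  2P = (1, 19)
  3P = (5, 17)
  4P = (21, 4)
  5P = (0, 15)
  6P = (3, 17)
  7P = (15, 17)
Match found at i = 7.

k = 7


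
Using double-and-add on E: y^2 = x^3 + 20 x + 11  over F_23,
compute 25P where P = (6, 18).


k = 25 = 11001_2 (binary, LSB first: 10011)
Double-and-add from P = (6, 18):
  bit 0 = 1: acc = O + (6, 18) = (6, 18)
  bit 1 = 0: acc unchanged = (6, 18)
  bit 2 = 0: acc unchanged = (6, 18)
  bit 3 = 1: acc = (6, 18) + (18, 19) = (3, 11)
  bit 4 = 1: acc = (3, 11) + (22, 17) = (6, 5)

25P = (6, 5)


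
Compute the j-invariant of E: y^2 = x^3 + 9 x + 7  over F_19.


Delta = -16(4 a^3 + 27 b^2) mod 19 = 6
-1728 * (4 a)^3 = -1728 * (4*9)^3 mod 19 = 11
j = 11 * 6^(-1) mod 19 = 5

j = 5 (mod 19)


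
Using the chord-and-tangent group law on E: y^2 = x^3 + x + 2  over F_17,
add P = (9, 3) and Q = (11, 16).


P != Q, so use the chord formula.
s = (y2 - y1) / (x2 - x1) = (13) / (2) mod 17 = 15
x3 = s^2 - x1 - x2 mod 17 = 15^2 - 9 - 11 = 1
y3 = s (x1 - x3) - y1 mod 17 = 15 * (9 - 1) - 3 = 15

P + Q = (1, 15)


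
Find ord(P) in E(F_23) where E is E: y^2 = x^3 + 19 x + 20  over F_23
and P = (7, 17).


Compute successive multiples of P until we hit O:
  1P = (7, 17)
  2P = (17, 14)
  3P = (3, 14)
  4P = (15, 0)
  5P = (3, 9)
  6P = (17, 9)
  7P = (7, 6)
  8P = O

ord(P) = 8


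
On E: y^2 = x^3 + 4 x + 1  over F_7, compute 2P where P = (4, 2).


Doubling: s = (3 x1^2 + a) / (2 y1)
s = (3*4^2 + 4) / (2*2) mod 7 = 6
x3 = s^2 - 2 x1 mod 7 = 6^2 - 2*4 = 0
y3 = s (x1 - x3) - y1 mod 7 = 6 * (4 - 0) - 2 = 1

2P = (0, 1)


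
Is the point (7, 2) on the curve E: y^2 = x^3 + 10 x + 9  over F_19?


Check whether y^2 = x^3 + 10 x + 9 (mod 19) for (x, y) = (7, 2).
LHS: y^2 = 2^2 mod 19 = 4
RHS: x^3 + 10 x + 9 = 7^3 + 10*7 + 9 mod 19 = 4
LHS = RHS

Yes, on the curve


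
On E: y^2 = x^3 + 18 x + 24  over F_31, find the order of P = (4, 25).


Compute successive multiples of P until we hit O:
  1P = (4, 25)
  2P = (30, 25)
  3P = (28, 6)
  4P = (7, 20)
  5P = (9, 4)
  6P = (22, 1)
  7P = (24, 12)
  8P = (19, 8)
  ... (continuing to 27P)
  27P = O

ord(P) = 27


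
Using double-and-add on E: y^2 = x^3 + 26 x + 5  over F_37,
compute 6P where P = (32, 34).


k = 6 = 110_2 (binary, LSB first: 011)
Double-and-add from P = (32, 34):
  bit 0 = 0: acc unchanged = O
  bit 1 = 1: acc = O + (21, 9) = (21, 9)
  bit 2 = 1: acc = (21, 9) + (4, 5) = (15, 12)

6P = (15, 12)


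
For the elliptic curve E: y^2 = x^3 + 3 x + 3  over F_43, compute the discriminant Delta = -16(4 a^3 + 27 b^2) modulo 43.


4 a^3 + 27 b^2 = 4*3^3 + 27*3^2 = 108 + 243 = 351
Delta = -16 * (351) = -5616
Delta mod 43 = 17

Delta = 17 (mod 43)


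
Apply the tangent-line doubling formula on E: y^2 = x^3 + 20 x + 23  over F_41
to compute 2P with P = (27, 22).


Doubling: s = (3 x1^2 + a) / (2 y1)
s = (3*27^2 + 20) / (2*22) mod 41 = 25
x3 = s^2 - 2 x1 mod 41 = 25^2 - 2*27 = 38
y3 = s (x1 - x3) - y1 mod 41 = 25 * (27 - 38) - 22 = 31

2P = (38, 31)


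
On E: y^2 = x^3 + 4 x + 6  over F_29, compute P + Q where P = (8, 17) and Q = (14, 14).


P != Q, so use the chord formula.
s = (y2 - y1) / (x2 - x1) = (26) / (6) mod 29 = 14
x3 = s^2 - x1 - x2 mod 29 = 14^2 - 8 - 14 = 0
y3 = s (x1 - x3) - y1 mod 29 = 14 * (8 - 0) - 17 = 8

P + Q = (0, 8)


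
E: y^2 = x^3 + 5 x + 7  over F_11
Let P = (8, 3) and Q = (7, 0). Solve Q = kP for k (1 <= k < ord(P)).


Enumerate multiples of P until we hit Q = (7, 0):
  1P = (8, 3)
  2P = (10, 1)
  3P = (5, 5)
  4P = (7, 0)
Match found at i = 4.

k = 4


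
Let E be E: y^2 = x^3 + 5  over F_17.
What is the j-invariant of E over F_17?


Delta = -16(4 a^3 + 27 b^2) mod 17 = 12
-1728 * (4 a)^3 = -1728 * (4*0)^3 mod 17 = 0
j = 0 * 12^(-1) mod 17 = 0

j = 0 (mod 17)


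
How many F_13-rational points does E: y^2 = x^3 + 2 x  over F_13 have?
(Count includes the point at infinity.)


For each x in F_13, count y with y^2 = x^3 + 2 x + 0 mod 13:
  x = 0: RHS = 0, y in [0]  -> 1 point(s)
  x = 1: RHS = 3, y in [4, 9]  -> 2 point(s)
  x = 2: RHS = 12, y in [5, 8]  -> 2 point(s)
  x = 11: RHS = 1, y in [1, 12]  -> 2 point(s)
  x = 12: RHS = 10, y in [6, 7]  -> 2 point(s)
Affine points: 9. Add the point at infinity: total = 10.

#E(F_13) = 10


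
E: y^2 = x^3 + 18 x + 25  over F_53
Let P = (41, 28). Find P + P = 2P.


Doubling: s = (3 x1^2 + a) / (2 y1)
s = (3*41^2 + 18) / (2*28) mod 53 = 44
x3 = s^2 - 2 x1 mod 53 = 44^2 - 2*41 = 52
y3 = s (x1 - x3) - y1 mod 53 = 44 * (41 - 52) - 28 = 18

2P = (52, 18)


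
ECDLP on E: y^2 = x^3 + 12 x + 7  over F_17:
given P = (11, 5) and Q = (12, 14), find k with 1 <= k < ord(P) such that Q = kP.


Enumerate multiples of P until we hit Q = (12, 14):
  1P = (11, 5)
  2P = (3, 6)
  3P = (7, 3)
  4P = (12, 3)
  5P = (15, 3)
  6P = (4, 0)
  7P = (15, 14)
  8P = (12, 14)
Match found at i = 8.

k = 8


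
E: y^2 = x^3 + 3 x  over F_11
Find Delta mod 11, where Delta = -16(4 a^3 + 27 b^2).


4 a^3 + 27 b^2 = 4*3^3 + 27*0^2 = 108 + 0 = 108
Delta = -16 * (108) = -1728
Delta mod 11 = 10

Delta = 10 (mod 11)


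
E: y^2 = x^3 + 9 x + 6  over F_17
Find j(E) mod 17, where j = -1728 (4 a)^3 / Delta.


Delta = -16(4 a^3 + 27 b^2) mod 17 = 12
-1728 * (4 a)^3 = -1728 * (4*9)^3 mod 17 = 14
j = 14 * 12^(-1) mod 17 = 4

j = 4 (mod 17)


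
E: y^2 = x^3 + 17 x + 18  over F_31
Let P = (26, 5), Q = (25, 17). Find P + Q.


P != Q, so use the chord formula.
s = (y2 - y1) / (x2 - x1) = (12) / (30) mod 31 = 19
x3 = s^2 - x1 - x2 mod 31 = 19^2 - 26 - 25 = 0
y3 = s (x1 - x3) - y1 mod 31 = 19 * (26 - 0) - 5 = 24

P + Q = (0, 24)


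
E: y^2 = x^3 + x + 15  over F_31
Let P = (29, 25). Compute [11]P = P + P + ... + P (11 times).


k = 11 = 1011_2 (binary, LSB first: 1101)
Double-and-add from P = (29, 25):
  bit 0 = 1: acc = O + (29, 25) = (29, 25)
  bit 1 = 1: acc = (29, 25) + (14, 13) = (6, 12)
  bit 2 = 0: acc unchanged = (6, 12)
  bit 3 = 1: acc = (6, 12) + (8, 16) = (21, 20)

11P = (21, 20)


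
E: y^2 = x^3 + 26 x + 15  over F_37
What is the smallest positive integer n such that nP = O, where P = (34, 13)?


Compute successive multiples of P until we hit O:
  1P = (34, 13)
  2P = (2, 1)
  3P = (26, 27)
  4P = (24, 25)
  5P = (13, 21)
  6P = (18, 32)
  7P = (25, 11)
  8P = (5, 14)
  ... (continuing to 27P)
  27P = O

ord(P) = 27


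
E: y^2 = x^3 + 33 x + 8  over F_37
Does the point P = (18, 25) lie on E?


Check whether y^2 = x^3 + 33 x + 8 (mod 37) for (x, y) = (18, 25).
LHS: y^2 = 25^2 mod 37 = 33
RHS: x^3 + 33 x + 8 = 18^3 + 33*18 + 8 mod 37 = 33
LHS = RHS

Yes, on the curve


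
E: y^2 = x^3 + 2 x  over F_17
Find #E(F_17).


For each x in F_17, count y with y^2 = x^3 + 2 x + 0 mod 17:
  x = 0: RHS = 0, y in [0]  -> 1 point(s)
  x = 3: RHS = 16, y in [4, 13]  -> 2 point(s)
  x = 4: RHS = 4, y in [2, 15]  -> 2 point(s)
  x = 5: RHS = 16, y in [4, 13]  -> 2 point(s)
  x = 7: RHS = 0, y in [0]  -> 1 point(s)
  x = 8: RHS = 1, y in [1, 16]  -> 2 point(s)
  x = 9: RHS = 16, y in [4, 13]  -> 2 point(s)
  x = 10: RHS = 0, y in [0]  -> 1 point(s)
  x = 12: RHS = 1, y in [1, 16]  -> 2 point(s)
  x = 13: RHS = 13, y in [8, 9]  -> 2 point(s)
  x = 14: RHS = 1, y in [1, 16]  -> 2 point(s)
Affine points: 19. Add the point at infinity: total = 20.

#E(F_17) = 20


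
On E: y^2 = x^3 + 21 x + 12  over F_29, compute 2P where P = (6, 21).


Doubling: s = (3 x1^2 + a) / (2 y1)
s = (3*6^2 + 21) / (2*21) mod 29 = 1
x3 = s^2 - 2 x1 mod 29 = 1^2 - 2*6 = 18
y3 = s (x1 - x3) - y1 mod 29 = 1 * (6 - 18) - 21 = 25

2P = (18, 25)


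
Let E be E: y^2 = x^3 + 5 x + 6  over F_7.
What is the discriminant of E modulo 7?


4 a^3 + 27 b^2 = 4*5^3 + 27*6^2 = 500 + 972 = 1472
Delta = -16 * (1472) = -23552
Delta mod 7 = 3

Delta = 3 (mod 7)


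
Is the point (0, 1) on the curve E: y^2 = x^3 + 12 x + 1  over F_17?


Check whether y^2 = x^3 + 12 x + 1 (mod 17) for (x, y) = (0, 1).
LHS: y^2 = 1^2 mod 17 = 1
RHS: x^3 + 12 x + 1 = 0^3 + 12*0 + 1 mod 17 = 1
LHS = RHS

Yes, on the curve


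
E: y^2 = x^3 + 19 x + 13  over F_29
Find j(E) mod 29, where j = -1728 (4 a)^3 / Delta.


Delta = -16(4 a^3 + 27 b^2) mod 29 = 11
-1728 * (4 a)^3 = -1728 * (4*19)^3 mod 29 = 7
j = 7 * 11^(-1) mod 29 = 27

j = 27 (mod 29)


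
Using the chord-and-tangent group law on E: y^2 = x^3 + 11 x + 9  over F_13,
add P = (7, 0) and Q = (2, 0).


P != Q, so use the chord formula.
s = (y2 - y1) / (x2 - x1) = (0) / (8) mod 13 = 0
x3 = s^2 - x1 - x2 mod 13 = 0^2 - 7 - 2 = 4
y3 = s (x1 - x3) - y1 mod 13 = 0 * (7 - 4) - 0 = 0

P + Q = (4, 0)


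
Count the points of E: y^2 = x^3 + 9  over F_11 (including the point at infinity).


For each x in F_11, count y with y^2 = x^3 + 0 x + 9 mod 11:
  x = 0: RHS = 9, y in [3, 8]  -> 2 point(s)
  x = 3: RHS = 3, y in [5, 6]  -> 2 point(s)
  x = 6: RHS = 5, y in [4, 7]  -> 2 point(s)
  x = 7: RHS = 0, y in [0]  -> 1 point(s)
  x = 8: RHS = 4, y in [2, 9]  -> 2 point(s)
  x = 9: RHS = 1, y in [1, 10]  -> 2 point(s)
Affine points: 11. Add the point at infinity: total = 12.

#E(F_11) = 12


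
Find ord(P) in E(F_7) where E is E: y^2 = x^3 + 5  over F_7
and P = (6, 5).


Compute successive multiples of P until we hit O:
  1P = (6, 5)
  2P = (3, 5)
  3P = (5, 2)
  4P = (5, 5)
  5P = (3, 2)
  6P = (6, 2)
  7P = O

ord(P) = 7


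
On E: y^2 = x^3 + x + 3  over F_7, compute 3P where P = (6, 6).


k = 3 = 11_2 (binary, LSB first: 11)
Double-and-add from P = (6, 6):
  bit 0 = 1: acc = O + (6, 6) = (6, 6)
  bit 1 = 1: acc = (6, 6) + (6, 1) = O

3P = O


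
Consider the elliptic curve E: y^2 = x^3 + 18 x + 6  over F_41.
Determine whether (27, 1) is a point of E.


Check whether y^2 = x^3 + 18 x + 6 (mod 41) for (x, y) = (27, 1).
LHS: y^2 = 1^2 mod 41 = 1
RHS: x^3 + 18 x + 6 = 27^3 + 18*27 + 6 mod 41 = 3
LHS != RHS

No, not on the curve


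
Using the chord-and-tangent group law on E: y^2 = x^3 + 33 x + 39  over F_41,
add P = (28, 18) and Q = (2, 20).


P != Q, so use the chord formula.
s = (y2 - y1) / (x2 - x1) = (2) / (15) mod 41 = 22
x3 = s^2 - x1 - x2 mod 41 = 22^2 - 28 - 2 = 3
y3 = s (x1 - x3) - y1 mod 41 = 22 * (28 - 3) - 18 = 40

P + Q = (3, 40)


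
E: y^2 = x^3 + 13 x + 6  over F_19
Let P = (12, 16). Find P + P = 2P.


Doubling: s = (3 x1^2 + a) / (2 y1)
s = (3*12^2 + 13) / (2*16) mod 19 = 5
x3 = s^2 - 2 x1 mod 19 = 5^2 - 2*12 = 1
y3 = s (x1 - x3) - y1 mod 19 = 5 * (12 - 1) - 16 = 1

2P = (1, 1)


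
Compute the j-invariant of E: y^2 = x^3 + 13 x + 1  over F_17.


Delta = -16(4 a^3 + 27 b^2) mod 17 = 9
-1728 * (4 a)^3 = -1728 * (4*13)^3 mod 17 = 6
j = 6 * 9^(-1) mod 17 = 12

j = 12 (mod 17)


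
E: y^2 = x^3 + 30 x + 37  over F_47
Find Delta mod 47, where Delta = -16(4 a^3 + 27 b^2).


4 a^3 + 27 b^2 = 4*30^3 + 27*37^2 = 108000 + 36963 = 144963
Delta = -16 * (144963) = -2319408
Delta mod 47 = 42

Delta = 42 (mod 47)


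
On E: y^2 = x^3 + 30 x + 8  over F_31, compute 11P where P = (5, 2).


k = 11 = 1011_2 (binary, LSB first: 1101)
Double-and-add from P = (5, 2):
  bit 0 = 1: acc = O + (5, 2) = (5, 2)
  bit 1 = 1: acc = (5, 2) + (30, 16) = (29, 23)
  bit 2 = 0: acc unchanged = (29, 23)
  bit 3 = 1: acc = (29, 23) + (6, 30) = (5, 29)

11P = (5, 29)


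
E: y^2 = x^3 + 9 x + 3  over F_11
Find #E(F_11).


For each x in F_11, count y with y^2 = x^3 + 9 x + 3 mod 11:
  x = 0: RHS = 3, y in [5, 6]  -> 2 point(s)
  x = 4: RHS = 4, y in [2, 9]  -> 2 point(s)
  x = 6: RHS = 9, y in [3, 8]  -> 2 point(s)
  x = 8: RHS = 4, y in [2, 9]  -> 2 point(s)
  x = 10: RHS = 4, y in [2, 9]  -> 2 point(s)
Affine points: 10. Add the point at infinity: total = 11.

#E(F_11) = 11


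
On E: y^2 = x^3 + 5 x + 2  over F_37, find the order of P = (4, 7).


Compute successive multiples of P until we hit O:
  1P = (4, 7)
  2P = (22, 20)
  3P = (21, 28)
  4P = (23, 0)
  5P = (21, 9)
  6P = (22, 17)
  7P = (4, 30)
  8P = O

ord(P) = 8


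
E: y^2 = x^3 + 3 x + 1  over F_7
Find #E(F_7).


For each x in F_7, count y with y^2 = x^3 + 3 x + 1 mod 7:
  x = 0: RHS = 1, y in [1, 6]  -> 2 point(s)
  x = 2: RHS = 1, y in [1, 6]  -> 2 point(s)
  x = 3: RHS = 2, y in [3, 4]  -> 2 point(s)
  x = 4: RHS = 0, y in [0]  -> 1 point(s)
  x = 5: RHS = 1, y in [1, 6]  -> 2 point(s)
  x = 6: RHS = 4, y in [2, 5]  -> 2 point(s)
Affine points: 11. Add the point at infinity: total = 12.

#E(F_7) = 12


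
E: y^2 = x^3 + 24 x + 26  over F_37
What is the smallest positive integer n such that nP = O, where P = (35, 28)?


Compute successive multiples of P until we hit O:
  1P = (35, 28)
  2P = (8, 29)
  3P = (4, 1)
  4P = (9, 3)
  5P = (0, 27)
  6P = (30, 25)
  7P = (36, 1)
  8P = (29, 32)
  ... (continuing to 40P)
  40P = O

ord(P) = 40


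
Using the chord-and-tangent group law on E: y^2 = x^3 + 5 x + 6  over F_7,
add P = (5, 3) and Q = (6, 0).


P != Q, so use the chord formula.
s = (y2 - y1) / (x2 - x1) = (4) / (1) mod 7 = 4
x3 = s^2 - x1 - x2 mod 7 = 4^2 - 5 - 6 = 5
y3 = s (x1 - x3) - y1 mod 7 = 4 * (5 - 5) - 3 = 4

P + Q = (5, 4)


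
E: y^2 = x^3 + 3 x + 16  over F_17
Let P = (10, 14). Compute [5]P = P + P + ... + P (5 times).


k = 5 = 101_2 (binary, LSB first: 101)
Double-and-add from P = (10, 14):
  bit 0 = 1: acc = O + (10, 14) = (10, 14)
  bit 1 = 0: acc unchanged = (10, 14)
  bit 2 = 1: acc = (10, 14) + (10, 14) = (10, 3)

5P = (10, 3)


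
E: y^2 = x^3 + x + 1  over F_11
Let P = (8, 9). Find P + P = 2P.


Doubling: s = (3 x1^2 + a) / (2 y1)
s = (3*8^2 + 1) / (2*9) mod 11 = 4
x3 = s^2 - 2 x1 mod 11 = 4^2 - 2*8 = 0
y3 = s (x1 - x3) - y1 mod 11 = 4 * (8 - 0) - 9 = 1

2P = (0, 1)


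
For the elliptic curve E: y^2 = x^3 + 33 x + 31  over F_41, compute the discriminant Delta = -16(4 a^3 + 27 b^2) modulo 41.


4 a^3 + 27 b^2 = 4*33^3 + 27*31^2 = 143748 + 25947 = 169695
Delta = -16 * (169695) = -2715120
Delta mod 41 = 23

Delta = 23 (mod 41)


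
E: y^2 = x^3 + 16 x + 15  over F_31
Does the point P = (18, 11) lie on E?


Check whether y^2 = x^3 + 16 x + 15 (mod 31) for (x, y) = (18, 11).
LHS: y^2 = 11^2 mod 31 = 28
RHS: x^3 + 16 x + 15 = 18^3 + 16*18 + 15 mod 31 = 28
LHS = RHS

Yes, on the curve


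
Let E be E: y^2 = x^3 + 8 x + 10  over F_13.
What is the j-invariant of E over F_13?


Delta = -16(4 a^3 + 27 b^2) mod 13 = 4
-1728 * (4 a)^3 = -1728 * (4*8)^3 mod 13 = 8
j = 8 * 4^(-1) mod 13 = 2

j = 2 (mod 13)


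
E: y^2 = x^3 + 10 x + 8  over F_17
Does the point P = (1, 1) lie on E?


Check whether y^2 = x^3 + 10 x + 8 (mod 17) for (x, y) = (1, 1).
LHS: y^2 = 1^2 mod 17 = 1
RHS: x^3 + 10 x + 8 = 1^3 + 10*1 + 8 mod 17 = 2
LHS != RHS

No, not on the curve


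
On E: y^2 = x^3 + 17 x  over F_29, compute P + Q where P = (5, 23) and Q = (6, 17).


P != Q, so use the chord formula.
s = (y2 - y1) / (x2 - x1) = (23) / (1) mod 29 = 23
x3 = s^2 - x1 - x2 mod 29 = 23^2 - 5 - 6 = 25
y3 = s (x1 - x3) - y1 mod 29 = 23 * (5 - 25) - 23 = 10

P + Q = (25, 10)


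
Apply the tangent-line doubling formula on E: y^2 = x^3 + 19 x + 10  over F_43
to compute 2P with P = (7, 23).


Doubling: s = (3 x1^2 + a) / (2 y1)
s = (3*7^2 + 19) / (2*23) mod 43 = 41
x3 = s^2 - 2 x1 mod 43 = 41^2 - 2*7 = 33
y3 = s (x1 - x3) - y1 mod 43 = 41 * (7 - 33) - 23 = 29

2P = (33, 29)


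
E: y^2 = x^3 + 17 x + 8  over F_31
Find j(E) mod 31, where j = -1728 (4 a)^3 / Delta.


Delta = -16(4 a^3 + 27 b^2) mod 31 = 5
-1728 * (4 a)^3 = -1728 * (4*17)^3 mod 31 = 23
j = 23 * 5^(-1) mod 31 = 17

j = 17 (mod 31)
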